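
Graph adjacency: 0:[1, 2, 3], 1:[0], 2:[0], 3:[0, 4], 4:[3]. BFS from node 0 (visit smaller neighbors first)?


BFS queue: start with [0]
Visit order: [0, 1, 2, 3, 4]


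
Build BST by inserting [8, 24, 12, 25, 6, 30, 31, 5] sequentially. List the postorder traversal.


Root = 8; build tree by BST insertion.
Postorder traversal: [5, 6, 12, 31, 30, 25, 24, 8]


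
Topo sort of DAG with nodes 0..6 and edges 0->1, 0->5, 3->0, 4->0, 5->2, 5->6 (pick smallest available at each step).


Kahn's algorithm, process smallest node first
Order: [3, 4, 0, 1, 5, 2, 6]


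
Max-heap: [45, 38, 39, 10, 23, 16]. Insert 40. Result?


Append 40: [45, 38, 39, 10, 23, 16, 40]
Bubble up: swap idx 6(40) with idx 2(39)
Result: [45, 38, 40, 10, 23, 16, 39]


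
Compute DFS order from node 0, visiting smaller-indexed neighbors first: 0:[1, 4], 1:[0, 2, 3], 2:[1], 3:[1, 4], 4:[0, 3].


DFS stack-based: start with [0]
Visit order: [0, 1, 2, 3, 4]


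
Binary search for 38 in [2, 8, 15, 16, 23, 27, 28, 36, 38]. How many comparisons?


Search for 38:
[0,8] mid=4 arr[4]=23
[5,8] mid=6 arr[6]=28
[7,8] mid=7 arr[7]=36
[8,8] mid=8 arr[8]=38
Total: 4 comparisons


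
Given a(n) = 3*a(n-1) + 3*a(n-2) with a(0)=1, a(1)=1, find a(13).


Build bottom-up:
...a(11)=909306, a(12)=3447441, a(13)=3*3447441+3*909306=13070241


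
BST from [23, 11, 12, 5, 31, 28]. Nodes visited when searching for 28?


BST root = 23
Search for 28: compare at each node
Path: [23, 31, 28]


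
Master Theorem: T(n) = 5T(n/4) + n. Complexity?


a=5, b=4, c=1. log_4(5)=1.161 > c=1. Case 1: O(n^log_b(a)) = O(n^1.161)
Complexity: O(n^1.161)


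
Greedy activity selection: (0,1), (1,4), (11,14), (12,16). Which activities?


Greedy: pick earliest-ending, then skip overlaps.
Selected (3 activities): [(0, 1), (1, 4), (11, 14)]


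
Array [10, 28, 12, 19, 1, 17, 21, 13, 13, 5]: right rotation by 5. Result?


Right rotate by 5: [17, 21, 13, 13, 5, 10, 28, 12, 19, 1]


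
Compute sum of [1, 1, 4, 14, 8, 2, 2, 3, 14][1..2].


Prefix sums: [0, 1, 2, 6, 20, 28, 30, 32, 35, 49]
Sum[1..2] = prefix[3] - prefix[1] = 6 - 1 = 5


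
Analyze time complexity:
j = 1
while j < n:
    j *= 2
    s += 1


Per nesting level: O(log n) = O(log n)
Complexity: O(log n)


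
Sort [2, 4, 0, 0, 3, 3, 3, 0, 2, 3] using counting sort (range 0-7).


Count array: [3, 0, 2, 4, 1, 0, 0, 0]
Reconstruct: [0, 0, 0, 2, 2, 3, 3, 3, 3, 4]


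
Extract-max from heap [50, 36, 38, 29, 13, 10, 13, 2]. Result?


Max = 50
Replace root with last, heapify down
Resulting heap: [38, 36, 13, 29, 13, 10, 2]


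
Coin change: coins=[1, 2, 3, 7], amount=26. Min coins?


dp[0]=0; dp[i]=1+min(dp[i-c] for c in coins)
...dp[21]=3, dp[22]=4, dp[23]=4, dp[24]=4, dp[25]=5, dp[26]=5
Minimum coins for 26 = 5


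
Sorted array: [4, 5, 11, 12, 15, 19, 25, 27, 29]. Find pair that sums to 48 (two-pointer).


Two pointers: lo=0, hi=8
Found pair: (19, 29) summing to 48


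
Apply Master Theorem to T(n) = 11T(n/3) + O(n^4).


a=11, b=3, c=4. log_3(11)=2.183 < c=4. Case 3: O(n^c) = O(n^4)
Complexity: O(n^4)


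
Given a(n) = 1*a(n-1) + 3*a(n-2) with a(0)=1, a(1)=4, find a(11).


Build bottom-up:
...a(9)=2683, a(10)=6160, a(11)=1*6160+3*2683=14209


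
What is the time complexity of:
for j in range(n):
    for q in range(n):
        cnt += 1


Per nesting level: O(n) * O(n) = O(n^2)
Complexity: O(n^2)


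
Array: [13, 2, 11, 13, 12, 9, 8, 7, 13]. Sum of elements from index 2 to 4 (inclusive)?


Prefix sums: [0, 13, 15, 26, 39, 51, 60, 68, 75, 88]
Sum[2..4] = prefix[5] - prefix[2] = 51 - 15 = 36


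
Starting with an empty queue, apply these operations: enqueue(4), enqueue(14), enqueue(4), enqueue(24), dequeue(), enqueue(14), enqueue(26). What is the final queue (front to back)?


enqueue(4) -> [4]
enqueue(14) -> [4, 14]
enqueue(4) -> [4, 14, 4]
enqueue(24) -> [4, 14, 4, 24]
dequeue() returns 4 -> [14, 4, 24]
enqueue(14) -> [14, 4, 24, 14]
enqueue(26) -> [14, 4, 24, 14, 26]
Final queue (front to back): [14, 4, 24, 14, 26]


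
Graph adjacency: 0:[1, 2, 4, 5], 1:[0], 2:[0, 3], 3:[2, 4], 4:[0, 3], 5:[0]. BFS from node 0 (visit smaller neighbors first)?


BFS queue: start with [0]
Visit order: [0, 1, 2, 4, 5, 3]


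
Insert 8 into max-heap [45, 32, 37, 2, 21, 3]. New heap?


Append 8: [45, 32, 37, 2, 21, 3, 8]
Bubble up: no swaps needed
Result: [45, 32, 37, 2, 21, 3, 8]


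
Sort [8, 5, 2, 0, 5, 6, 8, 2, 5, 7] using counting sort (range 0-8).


Count array: [1, 0, 2, 0, 0, 3, 1, 1, 2]
Reconstruct: [0, 2, 2, 5, 5, 5, 6, 7, 8, 8]


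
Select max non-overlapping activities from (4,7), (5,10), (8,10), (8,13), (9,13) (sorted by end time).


Greedy: pick earliest-ending, then skip overlaps.
Selected (2 activities): [(4, 7), (8, 10)]


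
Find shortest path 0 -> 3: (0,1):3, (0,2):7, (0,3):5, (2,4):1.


Dijkstra from 0:
Distances: {0: 0, 1: 3, 2: 7, 3: 5, 4: 8}
Shortest distance to 3 = 5, path = [0, 3]


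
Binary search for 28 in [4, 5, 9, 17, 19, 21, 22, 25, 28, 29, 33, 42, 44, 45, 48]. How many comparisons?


Search for 28:
[0,14] mid=7 arr[7]=25
[8,14] mid=11 arr[11]=42
[8,10] mid=9 arr[9]=29
[8,8] mid=8 arr[8]=28
Total: 4 comparisons


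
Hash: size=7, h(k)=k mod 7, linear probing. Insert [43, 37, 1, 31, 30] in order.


Insertions: 43->slot 1; 37->slot 2; 1->slot 3; 31->slot 4; 30->slot 5
Table: [None, 43, 37, 1, 31, 30, None]


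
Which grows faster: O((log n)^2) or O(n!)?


polylogarithmic grows slower than factorial
O((log n)^2) is asymptotically smaller; O(n!) grows faster


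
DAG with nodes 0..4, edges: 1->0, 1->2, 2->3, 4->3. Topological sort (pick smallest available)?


Kahn's algorithm, process smallest node first
Order: [1, 0, 2, 4, 3]


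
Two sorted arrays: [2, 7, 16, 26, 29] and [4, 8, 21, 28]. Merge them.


Compare heads, take smaller each step.
Merged: [2, 4, 7, 8, 16, 21, 26, 28, 29]


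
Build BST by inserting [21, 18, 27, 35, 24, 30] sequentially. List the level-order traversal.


Root = 21; build tree by BST insertion.
Level-Order traversal: [21, 18, 27, 24, 35, 30]


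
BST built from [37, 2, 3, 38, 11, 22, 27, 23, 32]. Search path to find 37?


BST root = 37
Search for 37: compare at each node
Path: [37]


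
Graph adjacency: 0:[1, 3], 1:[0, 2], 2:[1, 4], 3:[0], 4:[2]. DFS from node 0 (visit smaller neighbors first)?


DFS stack-based: start with [0]
Visit order: [0, 1, 2, 4, 3]


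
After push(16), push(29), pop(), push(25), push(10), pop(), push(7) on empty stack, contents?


push(16) -> [16]
push(29) -> [16, 29]
pop() returns 29 -> [16]
push(25) -> [16, 25]
push(10) -> [16, 25, 10]
pop() returns 10 -> [16, 25]
push(7) -> [16, 25, 7]
Final stack (bottom to top): [16, 25, 7]


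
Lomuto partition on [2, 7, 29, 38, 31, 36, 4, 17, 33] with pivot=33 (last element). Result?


Elements <= 33 go left of pivot.
Result: [2, 7, 29, 31, 4, 17, 33, 36, 38], pivot at index 6


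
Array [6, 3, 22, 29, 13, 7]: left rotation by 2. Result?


Left rotate by 2: [22, 29, 13, 7, 6, 3]


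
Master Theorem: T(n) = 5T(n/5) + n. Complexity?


a=5, b=5, c=1. log_5(5)=1 = c=1. Case 2: O(n^c log n) = O(n log n)
Complexity: O(n log n)


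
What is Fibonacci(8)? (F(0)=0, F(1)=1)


F(n)=F(n-1)+F(n-2)
...F(6)=8, F(7)=13, F(8)=21


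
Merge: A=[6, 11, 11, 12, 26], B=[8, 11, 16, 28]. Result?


Compare heads, take smaller each step.
Merged: [6, 8, 11, 11, 11, 12, 16, 26, 28]


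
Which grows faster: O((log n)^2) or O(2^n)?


polylogarithmic grows slower than exponential
O((log n)^2) is asymptotically smaller; O(2^n) grows faster


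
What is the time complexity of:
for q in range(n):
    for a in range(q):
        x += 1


Per nesting level: O(n) * O(n) [triangular over q] = O(n^2)
Complexity: O(n^2)


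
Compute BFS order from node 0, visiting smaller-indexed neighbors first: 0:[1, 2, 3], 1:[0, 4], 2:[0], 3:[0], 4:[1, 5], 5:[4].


BFS queue: start with [0]
Visit order: [0, 1, 2, 3, 4, 5]


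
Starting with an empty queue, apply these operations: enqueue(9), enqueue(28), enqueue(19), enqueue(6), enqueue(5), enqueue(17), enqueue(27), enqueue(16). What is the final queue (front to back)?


enqueue(9) -> [9]
enqueue(28) -> [9, 28]
enqueue(19) -> [9, 28, 19]
enqueue(6) -> [9, 28, 19, 6]
enqueue(5) -> [9, 28, 19, 6, 5]
enqueue(17) -> [9, 28, 19, 6, 5, 17]
enqueue(27) -> [9, 28, 19, 6, 5, 17, 27]
enqueue(16) -> [9, 28, 19, 6, 5, 17, 27, 16]
Final queue (front to back): [9, 28, 19, 6, 5, 17, 27, 16]


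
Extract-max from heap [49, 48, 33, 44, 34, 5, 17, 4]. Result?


Max = 49
Replace root with last, heapify down
Resulting heap: [48, 44, 33, 4, 34, 5, 17]


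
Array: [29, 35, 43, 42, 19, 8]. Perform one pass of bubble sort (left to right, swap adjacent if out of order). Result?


After one pass: [29, 35, 42, 19, 8, 43]


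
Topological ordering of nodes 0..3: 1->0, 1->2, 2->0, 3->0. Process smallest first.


Kahn's algorithm, process smallest node first
Order: [1, 2, 3, 0]


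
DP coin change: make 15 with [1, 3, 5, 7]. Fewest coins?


dp[0]=0; dp[i]=1+min(dp[i-c] for c in coins)
...dp[10]=2, dp[11]=3, dp[12]=2, dp[13]=3, dp[14]=2, dp[15]=3
Minimum coins for 15 = 3


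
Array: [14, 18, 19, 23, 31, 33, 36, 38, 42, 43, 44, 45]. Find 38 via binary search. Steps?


Search for 38:
[0,11] mid=5 arr[5]=33
[6,11] mid=8 arr[8]=42
[6,7] mid=6 arr[6]=36
[7,7] mid=7 arr[7]=38
Total: 4 comparisons


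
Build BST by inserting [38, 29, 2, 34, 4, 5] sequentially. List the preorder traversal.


Root = 38; build tree by BST insertion.
Preorder traversal: [38, 29, 2, 4, 5, 34]


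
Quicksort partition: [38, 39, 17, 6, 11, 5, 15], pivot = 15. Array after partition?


Elements <= 15 go left of pivot.
Result: [6, 11, 5, 15, 39, 17, 38], pivot at index 3


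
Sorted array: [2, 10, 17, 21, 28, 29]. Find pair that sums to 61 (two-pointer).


Two pointers: lo=0, hi=5
No pair sums to 61


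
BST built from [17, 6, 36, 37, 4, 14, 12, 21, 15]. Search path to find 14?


BST root = 17
Search for 14: compare at each node
Path: [17, 6, 14]


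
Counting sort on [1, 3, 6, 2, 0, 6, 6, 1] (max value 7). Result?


Count array: [1, 2, 1, 1, 0, 0, 3, 0]
Reconstruct: [0, 1, 1, 2, 3, 6, 6, 6]


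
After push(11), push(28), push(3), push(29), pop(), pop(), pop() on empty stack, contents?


push(11) -> [11]
push(28) -> [11, 28]
push(3) -> [11, 28, 3]
push(29) -> [11, 28, 3, 29]
pop() returns 29 -> [11, 28, 3]
pop() returns 3 -> [11, 28]
pop() returns 28 -> [11]
Final stack (bottom to top): [11]


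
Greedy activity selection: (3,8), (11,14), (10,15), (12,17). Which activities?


Greedy: pick earliest-ending, then skip overlaps.
Selected (2 activities): [(3, 8), (11, 14)]


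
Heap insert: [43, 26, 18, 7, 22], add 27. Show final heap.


Append 27: [43, 26, 18, 7, 22, 27]
Bubble up: swap idx 5(27) with idx 2(18)
Result: [43, 26, 27, 7, 22, 18]


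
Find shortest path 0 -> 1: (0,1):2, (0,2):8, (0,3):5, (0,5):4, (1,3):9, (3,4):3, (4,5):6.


Dijkstra from 0:
Distances: {0: 0, 1: 2, 2: 8, 3: 5, 4: 8, 5: 4}
Shortest distance to 1 = 2, path = [0, 1]


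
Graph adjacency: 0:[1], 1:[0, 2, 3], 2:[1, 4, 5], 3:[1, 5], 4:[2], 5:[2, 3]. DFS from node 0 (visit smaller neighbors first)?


DFS stack-based: start with [0]
Visit order: [0, 1, 2, 4, 5, 3]


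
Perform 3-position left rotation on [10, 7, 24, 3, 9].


Left rotate by 3: [3, 9, 10, 7, 24]


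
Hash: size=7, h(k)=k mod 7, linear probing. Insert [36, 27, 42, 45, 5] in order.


Insertions: 36->slot 1; 27->slot 6; 42->slot 0; 45->slot 3; 5->slot 5
Table: [42, 36, None, 45, None, 5, 27]


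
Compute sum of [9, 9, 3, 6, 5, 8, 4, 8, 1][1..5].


Prefix sums: [0, 9, 18, 21, 27, 32, 40, 44, 52, 53]
Sum[1..5] = prefix[6] - prefix[1] = 40 - 9 = 31


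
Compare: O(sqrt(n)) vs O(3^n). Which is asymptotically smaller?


sublinear grows slower than exponential (base 3)
O(sqrt(n)) is asymptotically smaller; O(3^n) grows faster


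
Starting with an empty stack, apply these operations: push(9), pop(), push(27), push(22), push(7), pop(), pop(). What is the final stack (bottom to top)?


push(9) -> [9]
pop() returns 9 -> []
push(27) -> [27]
push(22) -> [27, 22]
push(7) -> [27, 22, 7]
pop() returns 7 -> [27, 22]
pop() returns 22 -> [27]
Final stack (bottom to top): [27]


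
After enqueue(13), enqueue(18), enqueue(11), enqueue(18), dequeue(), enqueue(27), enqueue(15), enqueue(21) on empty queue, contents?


enqueue(13) -> [13]
enqueue(18) -> [13, 18]
enqueue(11) -> [13, 18, 11]
enqueue(18) -> [13, 18, 11, 18]
dequeue() returns 13 -> [18, 11, 18]
enqueue(27) -> [18, 11, 18, 27]
enqueue(15) -> [18, 11, 18, 27, 15]
enqueue(21) -> [18, 11, 18, 27, 15, 21]
Final queue (front to back): [18, 11, 18, 27, 15, 21]


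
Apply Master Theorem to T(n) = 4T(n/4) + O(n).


a=4, b=4, c=1. log_4(4)=1 = c=1. Case 2: O(n^c log n) = O(n log n)
Complexity: O(n log n)


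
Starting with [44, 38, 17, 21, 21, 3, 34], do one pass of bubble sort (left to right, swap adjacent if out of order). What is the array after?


After one pass: [38, 17, 21, 21, 3, 34, 44]


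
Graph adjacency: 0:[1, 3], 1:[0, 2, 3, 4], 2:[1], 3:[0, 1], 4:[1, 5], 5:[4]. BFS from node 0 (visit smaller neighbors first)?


BFS queue: start with [0]
Visit order: [0, 1, 3, 2, 4, 5]


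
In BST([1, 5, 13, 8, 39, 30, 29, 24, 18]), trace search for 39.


BST root = 1
Search for 39: compare at each node
Path: [1, 5, 13, 39]


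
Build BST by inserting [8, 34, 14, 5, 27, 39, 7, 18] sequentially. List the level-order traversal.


Root = 8; build tree by BST insertion.
Level-Order traversal: [8, 5, 34, 7, 14, 39, 27, 18]


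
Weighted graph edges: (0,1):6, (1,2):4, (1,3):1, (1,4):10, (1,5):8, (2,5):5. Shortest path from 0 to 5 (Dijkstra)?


Dijkstra from 0:
Distances: {0: 0, 1: 6, 2: 10, 3: 7, 4: 16, 5: 14}
Shortest distance to 5 = 14, path = [0, 1, 5]


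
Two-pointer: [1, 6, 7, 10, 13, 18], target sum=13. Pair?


Two pointers: lo=0, hi=5
Found pair: (6, 7) summing to 13


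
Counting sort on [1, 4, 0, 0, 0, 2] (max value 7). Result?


Count array: [3, 1, 1, 0, 1, 0, 0, 0]
Reconstruct: [0, 0, 0, 1, 2, 4]


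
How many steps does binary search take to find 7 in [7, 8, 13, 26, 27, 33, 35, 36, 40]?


Search for 7:
[0,8] mid=4 arr[4]=27
[0,3] mid=1 arr[1]=8
[0,0] mid=0 arr[0]=7
Total: 3 comparisons


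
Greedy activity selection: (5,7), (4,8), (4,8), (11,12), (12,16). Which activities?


Greedy: pick earliest-ending, then skip overlaps.
Selected (3 activities): [(5, 7), (11, 12), (12, 16)]


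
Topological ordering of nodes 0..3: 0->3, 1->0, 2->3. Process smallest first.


Kahn's algorithm, process smallest node first
Order: [1, 0, 2, 3]


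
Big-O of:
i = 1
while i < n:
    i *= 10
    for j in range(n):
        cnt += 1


Per nesting level: O(log n) * O(n) = O(n log n)
Complexity: O(n log n)


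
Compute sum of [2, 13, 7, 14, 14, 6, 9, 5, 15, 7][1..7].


Prefix sums: [0, 2, 15, 22, 36, 50, 56, 65, 70, 85, 92]
Sum[1..7] = prefix[8] - prefix[1] = 70 - 2 = 68


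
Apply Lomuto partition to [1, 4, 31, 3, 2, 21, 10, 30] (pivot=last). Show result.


Elements <= 30 go left of pivot.
Result: [1, 4, 3, 2, 21, 10, 30, 31], pivot at index 6


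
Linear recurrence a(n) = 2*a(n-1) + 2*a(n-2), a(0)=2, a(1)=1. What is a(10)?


Build bottom-up:
...a(8)=2208, a(9)=6032, a(10)=2*6032+2*2208=16480


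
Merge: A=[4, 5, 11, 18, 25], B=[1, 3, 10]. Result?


Compare heads, take smaller each step.
Merged: [1, 3, 4, 5, 10, 11, 18, 25]


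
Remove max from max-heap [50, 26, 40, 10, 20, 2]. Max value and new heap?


Max = 50
Replace root with last, heapify down
Resulting heap: [40, 26, 2, 10, 20]


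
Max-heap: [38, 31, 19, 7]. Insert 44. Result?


Append 44: [38, 31, 19, 7, 44]
Bubble up: swap idx 4(44) with idx 1(31); swap idx 1(44) with idx 0(38)
Result: [44, 38, 19, 7, 31]


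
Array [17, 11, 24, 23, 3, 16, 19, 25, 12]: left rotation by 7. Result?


Left rotate by 7: [25, 12, 17, 11, 24, 23, 3, 16, 19]


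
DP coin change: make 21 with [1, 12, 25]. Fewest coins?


dp[0]=0; dp[i]=1+min(dp[i-c] for c in coins)
...dp[16]=5, dp[17]=6, dp[18]=7, dp[19]=8, dp[20]=9, dp[21]=10
Minimum coins for 21 = 10


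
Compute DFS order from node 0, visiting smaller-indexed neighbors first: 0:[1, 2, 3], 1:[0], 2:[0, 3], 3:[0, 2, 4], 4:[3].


DFS stack-based: start with [0]
Visit order: [0, 1, 2, 3, 4]


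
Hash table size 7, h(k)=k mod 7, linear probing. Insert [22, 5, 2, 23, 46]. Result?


Insertions: 22->slot 1; 5->slot 5; 2->slot 2; 23->slot 3; 46->slot 4
Table: [None, 22, 2, 23, 46, 5, None]


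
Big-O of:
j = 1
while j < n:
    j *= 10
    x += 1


Per nesting level: O(log n) = O(log n)
Complexity: O(log n)


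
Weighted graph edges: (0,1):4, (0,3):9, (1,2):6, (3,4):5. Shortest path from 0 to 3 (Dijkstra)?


Dijkstra from 0:
Distances: {0: 0, 1: 4, 2: 10, 3: 9, 4: 14}
Shortest distance to 3 = 9, path = [0, 3]


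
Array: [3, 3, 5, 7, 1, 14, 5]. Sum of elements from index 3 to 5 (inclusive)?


Prefix sums: [0, 3, 6, 11, 18, 19, 33, 38]
Sum[3..5] = prefix[6] - prefix[3] = 33 - 11 = 22


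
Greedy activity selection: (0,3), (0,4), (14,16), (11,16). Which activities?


Greedy: pick earliest-ending, then skip overlaps.
Selected (2 activities): [(0, 3), (14, 16)]


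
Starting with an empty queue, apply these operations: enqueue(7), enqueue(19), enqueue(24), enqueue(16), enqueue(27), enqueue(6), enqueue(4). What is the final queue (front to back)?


enqueue(7) -> [7]
enqueue(19) -> [7, 19]
enqueue(24) -> [7, 19, 24]
enqueue(16) -> [7, 19, 24, 16]
enqueue(27) -> [7, 19, 24, 16, 27]
enqueue(6) -> [7, 19, 24, 16, 27, 6]
enqueue(4) -> [7, 19, 24, 16, 27, 6, 4]
Final queue (front to back): [7, 19, 24, 16, 27, 6, 4]


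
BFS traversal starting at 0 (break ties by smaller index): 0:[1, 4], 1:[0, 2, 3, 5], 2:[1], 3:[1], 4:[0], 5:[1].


BFS queue: start with [0]
Visit order: [0, 1, 4, 2, 3, 5]


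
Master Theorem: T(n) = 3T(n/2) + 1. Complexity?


a=3, b=2, c=0. log_2(3)=1.585 > c=0. Case 1: O(n^log_b(a)) = O(n^1.585)
Complexity: O(n^1.585)


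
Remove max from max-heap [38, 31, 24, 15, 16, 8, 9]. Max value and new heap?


Max = 38
Replace root with last, heapify down
Resulting heap: [31, 16, 24, 15, 9, 8]


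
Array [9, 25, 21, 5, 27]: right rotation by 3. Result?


Right rotate by 3: [21, 5, 27, 9, 25]


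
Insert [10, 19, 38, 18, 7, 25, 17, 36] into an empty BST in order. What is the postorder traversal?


Root = 10; build tree by BST insertion.
Postorder traversal: [7, 17, 18, 36, 25, 38, 19, 10]


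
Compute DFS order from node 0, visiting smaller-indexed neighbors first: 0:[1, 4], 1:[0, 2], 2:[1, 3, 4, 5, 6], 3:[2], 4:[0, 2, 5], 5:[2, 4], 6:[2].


DFS stack-based: start with [0]
Visit order: [0, 1, 2, 3, 4, 5, 6]


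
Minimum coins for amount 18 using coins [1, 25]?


dp[0]=0; dp[i]=1+min(dp[i-c] for c in coins)
...dp[13]=13, dp[14]=14, dp[15]=15, dp[16]=16, dp[17]=17, dp[18]=18
Minimum coins for 18 = 18


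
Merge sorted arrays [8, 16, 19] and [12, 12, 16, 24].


Compare heads, take smaller each step.
Merged: [8, 12, 12, 16, 16, 19, 24]


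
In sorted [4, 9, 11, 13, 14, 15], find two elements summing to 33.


Two pointers: lo=0, hi=5
No pair sums to 33


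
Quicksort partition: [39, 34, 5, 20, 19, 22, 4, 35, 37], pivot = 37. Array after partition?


Elements <= 37 go left of pivot.
Result: [34, 5, 20, 19, 22, 4, 35, 37, 39], pivot at index 7


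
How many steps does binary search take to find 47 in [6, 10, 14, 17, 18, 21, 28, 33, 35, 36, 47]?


Search for 47:
[0,10] mid=5 arr[5]=21
[6,10] mid=8 arr[8]=35
[9,10] mid=9 arr[9]=36
[10,10] mid=10 arr[10]=47
Total: 4 comparisons


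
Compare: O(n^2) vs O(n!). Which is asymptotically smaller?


quadratic grows slower than factorial
O(n^2) is asymptotically smaller; O(n!) grows faster


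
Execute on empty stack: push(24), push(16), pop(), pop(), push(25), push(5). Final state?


push(24) -> [24]
push(16) -> [24, 16]
pop() returns 16 -> [24]
pop() returns 24 -> []
push(25) -> [25]
push(5) -> [25, 5]
Final stack (bottom to top): [25, 5]


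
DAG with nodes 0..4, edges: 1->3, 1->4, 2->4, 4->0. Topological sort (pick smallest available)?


Kahn's algorithm, process smallest node first
Order: [1, 2, 3, 4, 0]


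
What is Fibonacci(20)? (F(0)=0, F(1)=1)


F(n)=F(n-1)+F(n-2)
...F(18)=2584, F(19)=4181, F(20)=6765


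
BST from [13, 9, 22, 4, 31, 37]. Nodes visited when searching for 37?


BST root = 13
Search for 37: compare at each node
Path: [13, 22, 31, 37]


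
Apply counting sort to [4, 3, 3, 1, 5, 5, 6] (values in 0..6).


Count array: [0, 1, 0, 2, 1, 2, 1]
Reconstruct: [1, 3, 3, 4, 5, 5, 6]


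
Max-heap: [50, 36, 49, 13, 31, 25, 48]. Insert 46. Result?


Append 46: [50, 36, 49, 13, 31, 25, 48, 46]
Bubble up: swap idx 7(46) with idx 3(13); swap idx 3(46) with idx 1(36)
Result: [50, 46, 49, 36, 31, 25, 48, 13]


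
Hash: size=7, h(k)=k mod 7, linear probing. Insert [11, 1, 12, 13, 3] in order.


Insertions: 11->slot 4; 1->slot 1; 12->slot 5; 13->slot 6; 3->slot 3
Table: [None, 1, None, 3, 11, 12, 13]


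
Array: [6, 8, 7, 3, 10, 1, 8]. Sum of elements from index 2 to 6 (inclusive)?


Prefix sums: [0, 6, 14, 21, 24, 34, 35, 43]
Sum[2..6] = prefix[7] - prefix[2] = 43 - 14 = 29


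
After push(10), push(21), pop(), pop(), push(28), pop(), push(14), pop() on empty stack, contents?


push(10) -> [10]
push(21) -> [10, 21]
pop() returns 21 -> [10]
pop() returns 10 -> []
push(28) -> [28]
pop() returns 28 -> []
push(14) -> [14]
pop() returns 14 -> []
Final stack (bottom to top): []


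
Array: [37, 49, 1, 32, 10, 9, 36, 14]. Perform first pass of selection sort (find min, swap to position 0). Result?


After one pass: [1, 49, 37, 32, 10, 9, 36, 14]


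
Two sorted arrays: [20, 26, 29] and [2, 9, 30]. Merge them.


Compare heads, take smaller each step.
Merged: [2, 9, 20, 26, 29, 30]


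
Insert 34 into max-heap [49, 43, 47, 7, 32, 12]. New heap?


Append 34: [49, 43, 47, 7, 32, 12, 34]
Bubble up: no swaps needed
Result: [49, 43, 47, 7, 32, 12, 34]


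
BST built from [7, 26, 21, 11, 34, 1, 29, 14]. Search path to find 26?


BST root = 7
Search for 26: compare at each node
Path: [7, 26]


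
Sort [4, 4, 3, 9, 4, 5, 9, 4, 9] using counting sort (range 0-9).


Count array: [0, 0, 0, 1, 4, 1, 0, 0, 0, 3]
Reconstruct: [3, 4, 4, 4, 4, 5, 9, 9, 9]


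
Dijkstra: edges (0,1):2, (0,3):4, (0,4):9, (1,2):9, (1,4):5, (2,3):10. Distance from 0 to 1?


Dijkstra from 0:
Distances: {0: 0, 1: 2, 2: 11, 3: 4, 4: 7}
Shortest distance to 1 = 2, path = [0, 1]


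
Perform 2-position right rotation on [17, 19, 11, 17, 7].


Right rotate by 2: [17, 7, 17, 19, 11]


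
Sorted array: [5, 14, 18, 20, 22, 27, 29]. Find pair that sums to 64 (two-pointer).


Two pointers: lo=0, hi=6
No pair sums to 64


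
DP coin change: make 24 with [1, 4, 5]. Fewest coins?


dp[0]=0; dp[i]=1+min(dp[i-c] for c in coins)
...dp[19]=4, dp[20]=4, dp[21]=5, dp[22]=5, dp[23]=5, dp[24]=5
Minimum coins for 24 = 5


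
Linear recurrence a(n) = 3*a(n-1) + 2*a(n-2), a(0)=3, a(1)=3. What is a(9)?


Build bottom-up:
...a(7)=8259, a(8)=29415, a(9)=3*29415+2*8259=104763


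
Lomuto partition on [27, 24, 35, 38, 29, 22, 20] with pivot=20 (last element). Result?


Elements <= 20 go left of pivot.
Result: [20, 24, 35, 38, 29, 22, 27], pivot at index 0


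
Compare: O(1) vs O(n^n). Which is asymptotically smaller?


constant grows slower than n^n
O(1) is asymptotically smaller; O(n^n) grows faster


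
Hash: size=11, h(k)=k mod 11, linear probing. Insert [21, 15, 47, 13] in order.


Insertions: 21->slot 10; 15->slot 4; 47->slot 3; 13->slot 2
Table: [None, None, 13, 47, 15, None, None, None, None, None, 21]


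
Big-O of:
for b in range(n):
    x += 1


Per nesting level: O(n) = O(n)
Complexity: O(n)


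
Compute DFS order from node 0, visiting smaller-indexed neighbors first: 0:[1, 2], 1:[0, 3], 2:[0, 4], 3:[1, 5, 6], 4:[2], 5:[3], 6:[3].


DFS stack-based: start with [0]
Visit order: [0, 1, 3, 5, 6, 2, 4]


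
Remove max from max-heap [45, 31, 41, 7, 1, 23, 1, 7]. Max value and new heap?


Max = 45
Replace root with last, heapify down
Resulting heap: [41, 31, 23, 7, 1, 7, 1]


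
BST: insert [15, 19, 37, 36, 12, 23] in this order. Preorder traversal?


Root = 15; build tree by BST insertion.
Preorder traversal: [15, 12, 19, 37, 36, 23]


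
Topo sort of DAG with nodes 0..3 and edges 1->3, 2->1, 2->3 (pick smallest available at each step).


Kahn's algorithm, process smallest node first
Order: [0, 2, 1, 3]


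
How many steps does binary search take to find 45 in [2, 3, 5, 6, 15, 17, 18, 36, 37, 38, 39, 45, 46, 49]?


Search for 45:
[0,13] mid=6 arr[6]=18
[7,13] mid=10 arr[10]=39
[11,13] mid=12 arr[12]=46
[11,11] mid=11 arr[11]=45
Total: 4 comparisons


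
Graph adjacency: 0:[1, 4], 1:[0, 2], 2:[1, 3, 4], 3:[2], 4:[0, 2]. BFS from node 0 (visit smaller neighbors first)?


BFS queue: start with [0]
Visit order: [0, 1, 4, 2, 3]


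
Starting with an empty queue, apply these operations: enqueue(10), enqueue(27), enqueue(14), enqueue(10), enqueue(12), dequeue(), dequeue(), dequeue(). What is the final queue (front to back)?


enqueue(10) -> [10]
enqueue(27) -> [10, 27]
enqueue(14) -> [10, 27, 14]
enqueue(10) -> [10, 27, 14, 10]
enqueue(12) -> [10, 27, 14, 10, 12]
dequeue() returns 10 -> [27, 14, 10, 12]
dequeue() returns 27 -> [14, 10, 12]
dequeue() returns 14 -> [10, 12]
Final queue (front to back): [10, 12]


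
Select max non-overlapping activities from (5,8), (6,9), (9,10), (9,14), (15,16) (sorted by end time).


Greedy: pick earliest-ending, then skip overlaps.
Selected (3 activities): [(5, 8), (9, 10), (15, 16)]


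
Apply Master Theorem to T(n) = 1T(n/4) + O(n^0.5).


a=1, b=4, c=0.5. log_4(1)=0 < c=0.5. Case 3: O(n^c) = O(sqrt(n))
Complexity: O(sqrt(n))


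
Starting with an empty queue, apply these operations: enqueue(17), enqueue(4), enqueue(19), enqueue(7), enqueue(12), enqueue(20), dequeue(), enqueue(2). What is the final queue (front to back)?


enqueue(17) -> [17]
enqueue(4) -> [17, 4]
enqueue(19) -> [17, 4, 19]
enqueue(7) -> [17, 4, 19, 7]
enqueue(12) -> [17, 4, 19, 7, 12]
enqueue(20) -> [17, 4, 19, 7, 12, 20]
dequeue() returns 17 -> [4, 19, 7, 12, 20]
enqueue(2) -> [4, 19, 7, 12, 20, 2]
Final queue (front to back): [4, 19, 7, 12, 20, 2]


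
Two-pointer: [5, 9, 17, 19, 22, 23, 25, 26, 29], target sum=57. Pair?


Two pointers: lo=0, hi=8
No pair sums to 57


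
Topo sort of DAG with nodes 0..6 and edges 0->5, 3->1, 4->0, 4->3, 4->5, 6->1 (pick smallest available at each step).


Kahn's algorithm, process smallest node first
Order: [2, 4, 0, 3, 5, 6, 1]


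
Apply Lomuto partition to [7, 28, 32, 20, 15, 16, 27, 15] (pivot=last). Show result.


Elements <= 15 go left of pivot.
Result: [7, 15, 15, 20, 28, 16, 27, 32], pivot at index 2


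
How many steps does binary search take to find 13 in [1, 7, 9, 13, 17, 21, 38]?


Search for 13:
[0,6] mid=3 arr[3]=13
Total: 1 comparisons


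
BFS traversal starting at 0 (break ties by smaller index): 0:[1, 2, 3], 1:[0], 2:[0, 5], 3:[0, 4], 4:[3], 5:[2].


BFS queue: start with [0]
Visit order: [0, 1, 2, 3, 5, 4]


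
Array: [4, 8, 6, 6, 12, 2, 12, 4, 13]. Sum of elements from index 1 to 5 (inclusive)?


Prefix sums: [0, 4, 12, 18, 24, 36, 38, 50, 54, 67]
Sum[1..5] = prefix[6] - prefix[1] = 38 - 4 = 34


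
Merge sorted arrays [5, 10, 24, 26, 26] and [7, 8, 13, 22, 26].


Compare heads, take smaller each step.
Merged: [5, 7, 8, 10, 13, 22, 24, 26, 26, 26]


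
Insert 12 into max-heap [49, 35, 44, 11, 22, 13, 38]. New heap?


Append 12: [49, 35, 44, 11, 22, 13, 38, 12]
Bubble up: swap idx 7(12) with idx 3(11)
Result: [49, 35, 44, 12, 22, 13, 38, 11]


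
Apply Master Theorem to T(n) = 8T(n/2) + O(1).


a=8, b=2, c=0. log_2(8)=3 > c=0. Case 1: O(n^log_b(a)) = O(n^3)
Complexity: O(n^3)


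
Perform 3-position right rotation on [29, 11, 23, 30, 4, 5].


Right rotate by 3: [30, 4, 5, 29, 11, 23]


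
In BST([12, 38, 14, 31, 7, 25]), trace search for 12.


BST root = 12
Search for 12: compare at each node
Path: [12]


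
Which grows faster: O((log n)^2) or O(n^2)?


polylogarithmic grows slower than quadratic
O((log n)^2) is asymptotically smaller; O(n^2) grows faster


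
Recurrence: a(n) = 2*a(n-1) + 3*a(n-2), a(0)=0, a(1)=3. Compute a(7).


Build bottom-up:
...a(5)=183, a(6)=546, a(7)=2*546+3*183=1641


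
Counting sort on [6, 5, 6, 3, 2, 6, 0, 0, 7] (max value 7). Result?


Count array: [2, 0, 1, 1, 0, 1, 3, 1]
Reconstruct: [0, 0, 2, 3, 5, 6, 6, 6, 7]


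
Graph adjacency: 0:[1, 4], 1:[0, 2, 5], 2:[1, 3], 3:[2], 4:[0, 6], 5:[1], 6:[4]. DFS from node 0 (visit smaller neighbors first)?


DFS stack-based: start with [0]
Visit order: [0, 1, 2, 3, 5, 4, 6]


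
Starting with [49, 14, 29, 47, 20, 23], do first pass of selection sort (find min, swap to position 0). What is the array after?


After one pass: [14, 49, 29, 47, 20, 23]


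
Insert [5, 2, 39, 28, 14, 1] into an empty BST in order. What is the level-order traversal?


Root = 5; build tree by BST insertion.
Level-Order traversal: [5, 2, 39, 1, 28, 14]


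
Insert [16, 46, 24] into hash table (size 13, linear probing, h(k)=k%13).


Insertions: 16->slot 3; 46->slot 7; 24->slot 11
Table: [None, None, None, 16, None, None, None, 46, None, None, None, 24, None]


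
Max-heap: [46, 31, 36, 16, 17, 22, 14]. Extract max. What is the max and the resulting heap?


Max = 46
Replace root with last, heapify down
Resulting heap: [36, 31, 22, 16, 17, 14]


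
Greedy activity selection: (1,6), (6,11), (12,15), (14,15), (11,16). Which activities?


Greedy: pick earliest-ending, then skip overlaps.
Selected (3 activities): [(1, 6), (6, 11), (12, 15)]


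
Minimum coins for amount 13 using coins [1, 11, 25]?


dp[0]=0; dp[i]=1+min(dp[i-c] for c in coins)
...dp[8]=8, dp[9]=9, dp[10]=10, dp[11]=1, dp[12]=2, dp[13]=3
Minimum coins for 13 = 3


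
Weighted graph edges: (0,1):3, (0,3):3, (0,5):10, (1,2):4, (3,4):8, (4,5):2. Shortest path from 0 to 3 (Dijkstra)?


Dijkstra from 0:
Distances: {0: 0, 1: 3, 2: 7, 3: 3, 4: 11, 5: 10}
Shortest distance to 3 = 3, path = [0, 3]


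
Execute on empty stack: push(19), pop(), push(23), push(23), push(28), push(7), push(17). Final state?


push(19) -> [19]
pop() returns 19 -> []
push(23) -> [23]
push(23) -> [23, 23]
push(28) -> [23, 23, 28]
push(7) -> [23, 23, 28, 7]
push(17) -> [23, 23, 28, 7, 17]
Final stack (bottom to top): [23, 23, 28, 7, 17]


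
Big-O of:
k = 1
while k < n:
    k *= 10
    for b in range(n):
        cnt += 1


Per nesting level: O(log n) * O(n) = O(n log n)
Complexity: O(n log n)


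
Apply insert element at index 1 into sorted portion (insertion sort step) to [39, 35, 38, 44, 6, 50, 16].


After one pass: [35, 39, 38, 44, 6, 50, 16]


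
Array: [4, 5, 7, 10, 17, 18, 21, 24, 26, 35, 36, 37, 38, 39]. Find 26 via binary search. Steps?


Search for 26:
[0,13] mid=6 arr[6]=21
[7,13] mid=10 arr[10]=36
[7,9] mid=8 arr[8]=26
Total: 3 comparisons


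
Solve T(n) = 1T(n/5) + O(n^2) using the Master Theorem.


a=1, b=5, c=2. log_5(1)=0 < c=2. Case 3: O(n^c) = O(n^2)
Complexity: O(n^2)


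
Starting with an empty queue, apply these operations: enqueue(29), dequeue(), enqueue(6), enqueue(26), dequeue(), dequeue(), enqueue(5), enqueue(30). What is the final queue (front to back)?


enqueue(29) -> [29]
dequeue() returns 29 -> []
enqueue(6) -> [6]
enqueue(26) -> [6, 26]
dequeue() returns 6 -> [26]
dequeue() returns 26 -> []
enqueue(5) -> [5]
enqueue(30) -> [5, 30]
Final queue (front to back): [5, 30]


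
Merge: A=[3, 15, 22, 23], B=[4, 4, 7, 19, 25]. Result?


Compare heads, take smaller each step.
Merged: [3, 4, 4, 7, 15, 19, 22, 23, 25]


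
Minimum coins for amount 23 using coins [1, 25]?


dp[0]=0; dp[i]=1+min(dp[i-c] for c in coins)
...dp[18]=18, dp[19]=19, dp[20]=20, dp[21]=21, dp[22]=22, dp[23]=23
Minimum coins for 23 = 23


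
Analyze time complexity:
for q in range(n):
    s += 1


Per nesting level: O(n) = O(n)
Complexity: O(n)


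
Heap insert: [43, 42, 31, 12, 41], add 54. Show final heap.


Append 54: [43, 42, 31, 12, 41, 54]
Bubble up: swap idx 5(54) with idx 2(31); swap idx 2(54) with idx 0(43)
Result: [54, 42, 43, 12, 41, 31]


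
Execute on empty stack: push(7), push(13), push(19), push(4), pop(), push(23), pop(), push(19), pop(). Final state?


push(7) -> [7]
push(13) -> [7, 13]
push(19) -> [7, 13, 19]
push(4) -> [7, 13, 19, 4]
pop() returns 4 -> [7, 13, 19]
push(23) -> [7, 13, 19, 23]
pop() returns 23 -> [7, 13, 19]
push(19) -> [7, 13, 19, 19]
pop() returns 19 -> [7, 13, 19]
Final stack (bottom to top): [7, 13, 19]


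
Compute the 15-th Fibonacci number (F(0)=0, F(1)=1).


F(n)=F(n-1)+F(n-2)
...F(13)=233, F(14)=377, F(15)=610


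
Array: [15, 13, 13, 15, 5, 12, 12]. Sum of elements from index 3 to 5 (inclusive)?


Prefix sums: [0, 15, 28, 41, 56, 61, 73, 85]
Sum[3..5] = prefix[6] - prefix[3] = 73 - 41 = 32


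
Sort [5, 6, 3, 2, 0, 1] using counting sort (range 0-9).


Count array: [1, 1, 1, 1, 0, 1, 1, 0, 0, 0]
Reconstruct: [0, 1, 2, 3, 5, 6]


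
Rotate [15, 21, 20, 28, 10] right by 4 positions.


Right rotate by 4: [21, 20, 28, 10, 15]


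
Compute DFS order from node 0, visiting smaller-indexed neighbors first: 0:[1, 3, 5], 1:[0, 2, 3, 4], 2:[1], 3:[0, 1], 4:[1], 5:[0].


DFS stack-based: start with [0]
Visit order: [0, 1, 2, 3, 4, 5]


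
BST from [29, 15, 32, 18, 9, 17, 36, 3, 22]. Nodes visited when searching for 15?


BST root = 29
Search for 15: compare at each node
Path: [29, 15]


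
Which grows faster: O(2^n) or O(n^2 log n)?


n^2 log n grows slower than exponential
O(n^2 log n) is asymptotically smaller; O(2^n) grows faster


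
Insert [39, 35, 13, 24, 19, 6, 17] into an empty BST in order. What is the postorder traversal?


Root = 39; build tree by BST insertion.
Postorder traversal: [6, 17, 19, 24, 13, 35, 39]


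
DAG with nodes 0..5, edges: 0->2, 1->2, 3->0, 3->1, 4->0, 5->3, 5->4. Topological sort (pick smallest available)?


Kahn's algorithm, process smallest node first
Order: [5, 3, 1, 4, 0, 2]


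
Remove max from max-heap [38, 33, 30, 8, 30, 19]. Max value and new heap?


Max = 38
Replace root with last, heapify down
Resulting heap: [33, 30, 30, 8, 19]


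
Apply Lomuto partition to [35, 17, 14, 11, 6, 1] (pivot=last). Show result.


Elements <= 1 go left of pivot.
Result: [1, 17, 14, 11, 6, 35], pivot at index 0


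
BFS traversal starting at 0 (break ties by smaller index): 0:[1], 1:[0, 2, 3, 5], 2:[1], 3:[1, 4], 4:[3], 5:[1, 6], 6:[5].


BFS queue: start with [0]
Visit order: [0, 1, 2, 3, 5, 4, 6]


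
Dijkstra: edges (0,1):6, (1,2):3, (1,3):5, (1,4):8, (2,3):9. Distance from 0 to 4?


Dijkstra from 0:
Distances: {0: 0, 1: 6, 2: 9, 3: 11, 4: 14}
Shortest distance to 4 = 14, path = [0, 1, 4]


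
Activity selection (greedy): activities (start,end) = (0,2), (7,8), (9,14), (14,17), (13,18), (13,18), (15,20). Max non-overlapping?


Greedy: pick earliest-ending, then skip overlaps.
Selected (4 activities): [(0, 2), (7, 8), (9, 14), (14, 17)]


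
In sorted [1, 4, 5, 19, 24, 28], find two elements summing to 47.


Two pointers: lo=0, hi=5
Found pair: (19, 28) summing to 47


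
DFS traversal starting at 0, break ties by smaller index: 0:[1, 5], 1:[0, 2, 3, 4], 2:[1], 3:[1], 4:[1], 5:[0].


DFS stack-based: start with [0]
Visit order: [0, 1, 2, 3, 4, 5]


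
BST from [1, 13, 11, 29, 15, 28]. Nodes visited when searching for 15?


BST root = 1
Search for 15: compare at each node
Path: [1, 13, 29, 15]


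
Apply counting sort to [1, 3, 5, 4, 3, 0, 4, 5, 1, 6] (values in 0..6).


Count array: [1, 2, 0, 2, 2, 2, 1]
Reconstruct: [0, 1, 1, 3, 3, 4, 4, 5, 5, 6]


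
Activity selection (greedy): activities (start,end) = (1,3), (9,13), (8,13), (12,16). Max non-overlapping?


Greedy: pick earliest-ending, then skip overlaps.
Selected (2 activities): [(1, 3), (9, 13)]


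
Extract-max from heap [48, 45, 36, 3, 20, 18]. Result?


Max = 48
Replace root with last, heapify down
Resulting heap: [45, 20, 36, 3, 18]


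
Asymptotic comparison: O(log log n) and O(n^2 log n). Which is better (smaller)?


double-logarithmic grows slower than n^2 log n
O(log log n) is asymptotically smaller; O(n^2 log n) grows faster


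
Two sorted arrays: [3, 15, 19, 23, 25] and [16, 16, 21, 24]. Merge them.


Compare heads, take smaller each step.
Merged: [3, 15, 16, 16, 19, 21, 23, 24, 25]


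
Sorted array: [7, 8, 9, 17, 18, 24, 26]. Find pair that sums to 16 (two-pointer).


Two pointers: lo=0, hi=6
Found pair: (7, 9) summing to 16


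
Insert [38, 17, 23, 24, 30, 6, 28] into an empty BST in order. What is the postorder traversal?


Root = 38; build tree by BST insertion.
Postorder traversal: [6, 28, 30, 24, 23, 17, 38]


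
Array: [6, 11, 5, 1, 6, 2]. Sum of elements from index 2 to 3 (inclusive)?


Prefix sums: [0, 6, 17, 22, 23, 29, 31]
Sum[2..3] = prefix[4] - prefix[2] = 23 - 17 = 6


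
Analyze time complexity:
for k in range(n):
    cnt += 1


Per nesting level: O(n) = O(n)
Complexity: O(n)


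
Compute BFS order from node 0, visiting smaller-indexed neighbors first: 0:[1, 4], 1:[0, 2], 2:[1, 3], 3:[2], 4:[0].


BFS queue: start with [0]
Visit order: [0, 1, 4, 2, 3]


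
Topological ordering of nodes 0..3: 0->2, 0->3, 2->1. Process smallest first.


Kahn's algorithm, process smallest node first
Order: [0, 2, 1, 3]


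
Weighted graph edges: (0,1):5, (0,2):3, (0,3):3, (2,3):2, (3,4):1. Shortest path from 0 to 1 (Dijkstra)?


Dijkstra from 0:
Distances: {0: 0, 1: 5, 2: 3, 3: 3, 4: 4}
Shortest distance to 1 = 5, path = [0, 1]


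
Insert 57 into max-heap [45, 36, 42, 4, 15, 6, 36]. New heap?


Append 57: [45, 36, 42, 4, 15, 6, 36, 57]
Bubble up: swap idx 7(57) with idx 3(4); swap idx 3(57) with idx 1(36); swap idx 1(57) with idx 0(45)
Result: [57, 45, 42, 36, 15, 6, 36, 4]


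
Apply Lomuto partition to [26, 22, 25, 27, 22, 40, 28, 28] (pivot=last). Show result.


Elements <= 28 go left of pivot.
Result: [26, 22, 25, 27, 22, 28, 28, 40], pivot at index 6


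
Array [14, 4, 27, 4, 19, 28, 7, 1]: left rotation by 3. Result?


Left rotate by 3: [4, 19, 28, 7, 1, 14, 4, 27]


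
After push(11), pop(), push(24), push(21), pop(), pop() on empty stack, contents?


push(11) -> [11]
pop() returns 11 -> []
push(24) -> [24]
push(21) -> [24, 21]
pop() returns 21 -> [24]
pop() returns 24 -> []
Final stack (bottom to top): []


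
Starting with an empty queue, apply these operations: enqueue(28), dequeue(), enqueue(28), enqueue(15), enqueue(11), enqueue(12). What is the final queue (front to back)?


enqueue(28) -> [28]
dequeue() returns 28 -> []
enqueue(28) -> [28]
enqueue(15) -> [28, 15]
enqueue(11) -> [28, 15, 11]
enqueue(12) -> [28, 15, 11, 12]
Final queue (front to back): [28, 15, 11, 12]


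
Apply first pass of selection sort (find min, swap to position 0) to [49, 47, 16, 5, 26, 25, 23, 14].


After one pass: [5, 47, 16, 49, 26, 25, 23, 14]
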